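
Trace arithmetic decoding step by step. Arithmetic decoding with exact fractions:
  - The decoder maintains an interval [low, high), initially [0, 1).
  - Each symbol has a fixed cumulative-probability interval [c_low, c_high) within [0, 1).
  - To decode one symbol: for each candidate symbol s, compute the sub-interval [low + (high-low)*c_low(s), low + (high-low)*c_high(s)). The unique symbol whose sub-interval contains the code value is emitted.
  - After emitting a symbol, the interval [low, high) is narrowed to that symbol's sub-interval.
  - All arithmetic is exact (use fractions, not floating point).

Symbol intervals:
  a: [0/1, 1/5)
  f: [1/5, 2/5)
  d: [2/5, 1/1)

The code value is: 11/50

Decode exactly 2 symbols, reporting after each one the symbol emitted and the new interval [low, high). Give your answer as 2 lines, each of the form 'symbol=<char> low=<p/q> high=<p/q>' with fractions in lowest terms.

Step 1: interval [0/1, 1/1), width = 1/1 - 0/1 = 1/1
  'a': [0/1 + 1/1*0/1, 0/1 + 1/1*1/5) = [0/1, 1/5)
  'f': [0/1 + 1/1*1/5, 0/1 + 1/1*2/5) = [1/5, 2/5) <- contains code 11/50
  'd': [0/1 + 1/1*2/5, 0/1 + 1/1*1/1) = [2/5, 1/1)
  emit 'f', narrow to [1/5, 2/5)
Step 2: interval [1/5, 2/5), width = 2/5 - 1/5 = 1/5
  'a': [1/5 + 1/5*0/1, 1/5 + 1/5*1/5) = [1/5, 6/25) <- contains code 11/50
  'f': [1/5 + 1/5*1/5, 1/5 + 1/5*2/5) = [6/25, 7/25)
  'd': [1/5 + 1/5*2/5, 1/5 + 1/5*1/1) = [7/25, 2/5)
  emit 'a', narrow to [1/5, 6/25)

Answer: symbol=f low=1/5 high=2/5
symbol=a low=1/5 high=6/25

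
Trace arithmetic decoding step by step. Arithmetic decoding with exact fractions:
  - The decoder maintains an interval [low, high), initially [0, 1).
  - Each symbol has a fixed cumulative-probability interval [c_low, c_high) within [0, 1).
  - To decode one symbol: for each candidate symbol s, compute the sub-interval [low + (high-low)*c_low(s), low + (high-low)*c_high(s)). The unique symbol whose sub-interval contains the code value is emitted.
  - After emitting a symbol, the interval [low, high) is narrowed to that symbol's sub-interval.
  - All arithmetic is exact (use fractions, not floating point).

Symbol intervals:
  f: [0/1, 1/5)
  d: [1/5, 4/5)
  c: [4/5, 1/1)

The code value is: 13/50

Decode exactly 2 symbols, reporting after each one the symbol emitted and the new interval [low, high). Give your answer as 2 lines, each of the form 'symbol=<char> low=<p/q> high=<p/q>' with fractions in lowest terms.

Step 1: interval [0/1, 1/1), width = 1/1 - 0/1 = 1/1
  'f': [0/1 + 1/1*0/1, 0/1 + 1/1*1/5) = [0/1, 1/5)
  'd': [0/1 + 1/1*1/5, 0/1 + 1/1*4/5) = [1/5, 4/5) <- contains code 13/50
  'c': [0/1 + 1/1*4/5, 0/1 + 1/1*1/1) = [4/5, 1/1)
  emit 'd', narrow to [1/5, 4/5)
Step 2: interval [1/5, 4/5), width = 4/5 - 1/5 = 3/5
  'f': [1/5 + 3/5*0/1, 1/5 + 3/5*1/5) = [1/5, 8/25) <- contains code 13/50
  'd': [1/5 + 3/5*1/5, 1/5 + 3/5*4/5) = [8/25, 17/25)
  'c': [1/5 + 3/5*4/5, 1/5 + 3/5*1/1) = [17/25, 4/5)
  emit 'f', narrow to [1/5, 8/25)

Answer: symbol=d low=1/5 high=4/5
symbol=f low=1/5 high=8/25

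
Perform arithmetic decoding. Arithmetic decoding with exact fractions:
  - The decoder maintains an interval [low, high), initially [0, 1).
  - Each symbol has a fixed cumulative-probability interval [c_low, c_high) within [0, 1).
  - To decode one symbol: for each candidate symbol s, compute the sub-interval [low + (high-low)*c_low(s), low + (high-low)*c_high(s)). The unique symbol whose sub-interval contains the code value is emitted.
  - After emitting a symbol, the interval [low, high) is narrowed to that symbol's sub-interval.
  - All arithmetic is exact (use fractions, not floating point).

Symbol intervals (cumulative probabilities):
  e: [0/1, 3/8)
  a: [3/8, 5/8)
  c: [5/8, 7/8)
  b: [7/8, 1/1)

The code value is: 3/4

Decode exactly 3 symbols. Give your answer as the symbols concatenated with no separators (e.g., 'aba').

Answer: caa

Derivation:
Step 1: interval [0/1, 1/1), width = 1/1 - 0/1 = 1/1
  'e': [0/1 + 1/1*0/1, 0/1 + 1/1*3/8) = [0/1, 3/8)
  'a': [0/1 + 1/1*3/8, 0/1 + 1/1*5/8) = [3/8, 5/8)
  'c': [0/1 + 1/1*5/8, 0/1 + 1/1*7/8) = [5/8, 7/8) <- contains code 3/4
  'b': [0/1 + 1/1*7/8, 0/1 + 1/1*1/1) = [7/8, 1/1)
  emit 'c', narrow to [5/8, 7/8)
Step 2: interval [5/8, 7/8), width = 7/8 - 5/8 = 1/4
  'e': [5/8 + 1/4*0/1, 5/8 + 1/4*3/8) = [5/8, 23/32)
  'a': [5/8 + 1/4*3/8, 5/8 + 1/4*5/8) = [23/32, 25/32) <- contains code 3/4
  'c': [5/8 + 1/4*5/8, 5/8 + 1/4*7/8) = [25/32, 27/32)
  'b': [5/8 + 1/4*7/8, 5/8 + 1/4*1/1) = [27/32, 7/8)
  emit 'a', narrow to [23/32, 25/32)
Step 3: interval [23/32, 25/32), width = 25/32 - 23/32 = 1/16
  'e': [23/32 + 1/16*0/1, 23/32 + 1/16*3/8) = [23/32, 95/128)
  'a': [23/32 + 1/16*3/8, 23/32 + 1/16*5/8) = [95/128, 97/128) <- contains code 3/4
  'c': [23/32 + 1/16*5/8, 23/32 + 1/16*7/8) = [97/128, 99/128)
  'b': [23/32 + 1/16*7/8, 23/32 + 1/16*1/1) = [99/128, 25/32)
  emit 'a', narrow to [95/128, 97/128)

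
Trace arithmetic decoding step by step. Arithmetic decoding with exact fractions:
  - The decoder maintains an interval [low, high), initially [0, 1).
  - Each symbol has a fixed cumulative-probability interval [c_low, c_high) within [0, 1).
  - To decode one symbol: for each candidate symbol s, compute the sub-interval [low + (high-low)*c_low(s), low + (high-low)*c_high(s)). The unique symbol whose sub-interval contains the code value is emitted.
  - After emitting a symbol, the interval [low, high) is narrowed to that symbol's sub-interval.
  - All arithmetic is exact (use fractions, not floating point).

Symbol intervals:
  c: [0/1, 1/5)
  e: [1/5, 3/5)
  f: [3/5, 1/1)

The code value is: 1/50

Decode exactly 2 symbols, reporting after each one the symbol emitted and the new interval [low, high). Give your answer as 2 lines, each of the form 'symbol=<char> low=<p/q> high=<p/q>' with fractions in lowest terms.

Answer: symbol=c low=0/1 high=1/5
symbol=c low=0/1 high=1/25

Derivation:
Step 1: interval [0/1, 1/1), width = 1/1 - 0/1 = 1/1
  'c': [0/1 + 1/1*0/1, 0/1 + 1/1*1/5) = [0/1, 1/5) <- contains code 1/50
  'e': [0/1 + 1/1*1/5, 0/1 + 1/1*3/5) = [1/5, 3/5)
  'f': [0/1 + 1/1*3/5, 0/1 + 1/1*1/1) = [3/5, 1/1)
  emit 'c', narrow to [0/1, 1/5)
Step 2: interval [0/1, 1/5), width = 1/5 - 0/1 = 1/5
  'c': [0/1 + 1/5*0/1, 0/1 + 1/5*1/5) = [0/1, 1/25) <- contains code 1/50
  'e': [0/1 + 1/5*1/5, 0/1 + 1/5*3/5) = [1/25, 3/25)
  'f': [0/1 + 1/5*3/5, 0/1 + 1/5*1/1) = [3/25, 1/5)
  emit 'c', narrow to [0/1, 1/25)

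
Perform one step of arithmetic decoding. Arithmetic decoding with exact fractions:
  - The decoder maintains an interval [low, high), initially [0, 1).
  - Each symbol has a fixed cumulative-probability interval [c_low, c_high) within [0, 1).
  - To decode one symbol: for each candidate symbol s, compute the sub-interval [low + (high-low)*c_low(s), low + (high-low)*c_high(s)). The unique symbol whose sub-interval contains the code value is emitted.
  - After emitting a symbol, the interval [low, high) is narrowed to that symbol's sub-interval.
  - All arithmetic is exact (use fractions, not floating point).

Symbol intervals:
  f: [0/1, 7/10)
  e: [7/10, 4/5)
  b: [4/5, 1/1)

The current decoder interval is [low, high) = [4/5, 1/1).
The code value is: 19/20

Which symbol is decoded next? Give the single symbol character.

Answer: e

Derivation:
Interval width = high − low = 1/1 − 4/5 = 1/5
Scaled code = (code − low) / width = (19/20 − 4/5) / 1/5 = 3/4
  f: [0/1, 7/10) 
  e: [7/10, 4/5) ← scaled code falls here ✓
  b: [4/5, 1/1) 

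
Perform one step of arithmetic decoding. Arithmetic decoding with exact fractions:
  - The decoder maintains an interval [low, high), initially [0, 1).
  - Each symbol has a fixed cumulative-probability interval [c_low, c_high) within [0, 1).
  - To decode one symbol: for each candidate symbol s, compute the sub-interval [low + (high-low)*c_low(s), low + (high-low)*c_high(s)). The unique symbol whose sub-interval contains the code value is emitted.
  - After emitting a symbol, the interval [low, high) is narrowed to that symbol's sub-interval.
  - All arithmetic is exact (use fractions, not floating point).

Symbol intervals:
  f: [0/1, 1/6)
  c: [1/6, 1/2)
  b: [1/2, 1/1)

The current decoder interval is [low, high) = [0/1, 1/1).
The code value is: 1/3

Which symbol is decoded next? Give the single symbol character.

Answer: c

Derivation:
Interval width = high − low = 1/1 − 0/1 = 1/1
Scaled code = (code − low) / width = (1/3 − 0/1) / 1/1 = 1/3
  f: [0/1, 1/6) 
  c: [1/6, 1/2) ← scaled code falls here ✓
  b: [1/2, 1/1) 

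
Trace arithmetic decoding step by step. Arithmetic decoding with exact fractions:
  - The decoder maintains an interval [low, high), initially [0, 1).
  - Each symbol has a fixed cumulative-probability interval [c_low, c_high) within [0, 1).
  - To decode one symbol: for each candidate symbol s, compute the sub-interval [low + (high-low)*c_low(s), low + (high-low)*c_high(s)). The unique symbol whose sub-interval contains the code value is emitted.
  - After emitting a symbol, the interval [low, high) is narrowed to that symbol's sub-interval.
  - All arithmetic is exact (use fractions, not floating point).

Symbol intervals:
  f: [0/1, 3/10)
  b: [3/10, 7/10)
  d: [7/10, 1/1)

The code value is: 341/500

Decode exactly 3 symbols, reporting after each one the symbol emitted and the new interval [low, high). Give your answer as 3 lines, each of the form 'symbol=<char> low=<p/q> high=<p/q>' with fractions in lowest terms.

Step 1: interval [0/1, 1/1), width = 1/1 - 0/1 = 1/1
  'f': [0/1 + 1/1*0/1, 0/1 + 1/1*3/10) = [0/1, 3/10)
  'b': [0/1 + 1/1*3/10, 0/1 + 1/1*7/10) = [3/10, 7/10) <- contains code 341/500
  'd': [0/1 + 1/1*7/10, 0/1 + 1/1*1/1) = [7/10, 1/1)
  emit 'b', narrow to [3/10, 7/10)
Step 2: interval [3/10, 7/10), width = 7/10 - 3/10 = 2/5
  'f': [3/10 + 2/5*0/1, 3/10 + 2/5*3/10) = [3/10, 21/50)
  'b': [3/10 + 2/5*3/10, 3/10 + 2/5*7/10) = [21/50, 29/50)
  'd': [3/10 + 2/5*7/10, 3/10 + 2/5*1/1) = [29/50, 7/10) <- contains code 341/500
  emit 'd', narrow to [29/50, 7/10)
Step 3: interval [29/50, 7/10), width = 7/10 - 29/50 = 3/25
  'f': [29/50 + 3/25*0/1, 29/50 + 3/25*3/10) = [29/50, 77/125)
  'b': [29/50 + 3/25*3/10, 29/50 + 3/25*7/10) = [77/125, 83/125)
  'd': [29/50 + 3/25*7/10, 29/50 + 3/25*1/1) = [83/125, 7/10) <- contains code 341/500
  emit 'd', narrow to [83/125, 7/10)

Answer: symbol=b low=3/10 high=7/10
symbol=d low=29/50 high=7/10
symbol=d low=83/125 high=7/10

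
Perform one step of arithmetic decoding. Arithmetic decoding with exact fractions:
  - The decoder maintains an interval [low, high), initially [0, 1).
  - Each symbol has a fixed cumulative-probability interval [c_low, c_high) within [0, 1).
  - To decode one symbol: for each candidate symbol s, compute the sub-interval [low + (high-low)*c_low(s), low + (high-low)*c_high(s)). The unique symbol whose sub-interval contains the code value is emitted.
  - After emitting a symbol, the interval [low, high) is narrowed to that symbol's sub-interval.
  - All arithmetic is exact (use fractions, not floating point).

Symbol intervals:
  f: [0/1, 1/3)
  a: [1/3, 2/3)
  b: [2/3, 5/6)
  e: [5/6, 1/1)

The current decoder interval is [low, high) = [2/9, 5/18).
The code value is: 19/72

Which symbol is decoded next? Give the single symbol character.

Interval width = high − low = 5/18 − 2/9 = 1/18
Scaled code = (code − low) / width = (19/72 − 2/9) / 1/18 = 3/4
  f: [0/1, 1/3) 
  a: [1/3, 2/3) 
  b: [2/3, 5/6) ← scaled code falls here ✓
  e: [5/6, 1/1) 

Answer: b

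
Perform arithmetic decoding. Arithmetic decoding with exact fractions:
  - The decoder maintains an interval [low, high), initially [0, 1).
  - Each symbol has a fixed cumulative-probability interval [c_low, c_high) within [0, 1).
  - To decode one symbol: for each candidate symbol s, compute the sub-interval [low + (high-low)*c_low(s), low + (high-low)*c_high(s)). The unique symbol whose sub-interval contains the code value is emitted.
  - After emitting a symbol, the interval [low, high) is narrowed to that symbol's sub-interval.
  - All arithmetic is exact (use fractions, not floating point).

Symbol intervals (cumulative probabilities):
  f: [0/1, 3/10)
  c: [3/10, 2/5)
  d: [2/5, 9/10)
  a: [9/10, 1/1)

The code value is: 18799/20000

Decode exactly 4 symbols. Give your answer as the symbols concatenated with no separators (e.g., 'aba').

Step 1: interval [0/1, 1/1), width = 1/1 - 0/1 = 1/1
  'f': [0/1 + 1/1*0/1, 0/1 + 1/1*3/10) = [0/1, 3/10)
  'c': [0/1 + 1/1*3/10, 0/1 + 1/1*2/5) = [3/10, 2/5)
  'd': [0/1 + 1/1*2/5, 0/1 + 1/1*9/10) = [2/5, 9/10)
  'a': [0/1 + 1/1*9/10, 0/1 + 1/1*1/1) = [9/10, 1/1) <- contains code 18799/20000
  emit 'a', narrow to [9/10, 1/1)
Step 2: interval [9/10, 1/1), width = 1/1 - 9/10 = 1/10
  'f': [9/10 + 1/10*0/1, 9/10 + 1/10*3/10) = [9/10, 93/100)
  'c': [9/10 + 1/10*3/10, 9/10 + 1/10*2/5) = [93/100, 47/50) <- contains code 18799/20000
  'd': [9/10 + 1/10*2/5, 9/10 + 1/10*9/10) = [47/50, 99/100)
  'a': [9/10 + 1/10*9/10, 9/10 + 1/10*1/1) = [99/100, 1/1)
  emit 'c', narrow to [93/100, 47/50)
Step 3: interval [93/100, 47/50), width = 47/50 - 93/100 = 1/100
  'f': [93/100 + 1/100*0/1, 93/100 + 1/100*3/10) = [93/100, 933/1000)
  'c': [93/100 + 1/100*3/10, 93/100 + 1/100*2/5) = [933/1000, 467/500)
  'd': [93/100 + 1/100*2/5, 93/100 + 1/100*9/10) = [467/500, 939/1000)
  'a': [93/100 + 1/100*9/10, 93/100 + 1/100*1/1) = [939/1000, 47/50) <- contains code 18799/20000
  emit 'a', narrow to [939/1000, 47/50)
Step 4: interval [939/1000, 47/50), width = 47/50 - 939/1000 = 1/1000
  'f': [939/1000 + 1/1000*0/1, 939/1000 + 1/1000*3/10) = [939/1000, 9393/10000)
  'c': [939/1000 + 1/1000*3/10, 939/1000 + 1/1000*2/5) = [9393/10000, 4697/5000)
  'd': [939/1000 + 1/1000*2/5, 939/1000 + 1/1000*9/10) = [4697/5000, 9399/10000)
  'a': [939/1000 + 1/1000*9/10, 939/1000 + 1/1000*1/1) = [9399/10000, 47/50) <- contains code 18799/20000
  emit 'a', narrow to [9399/10000, 47/50)

Answer: acaa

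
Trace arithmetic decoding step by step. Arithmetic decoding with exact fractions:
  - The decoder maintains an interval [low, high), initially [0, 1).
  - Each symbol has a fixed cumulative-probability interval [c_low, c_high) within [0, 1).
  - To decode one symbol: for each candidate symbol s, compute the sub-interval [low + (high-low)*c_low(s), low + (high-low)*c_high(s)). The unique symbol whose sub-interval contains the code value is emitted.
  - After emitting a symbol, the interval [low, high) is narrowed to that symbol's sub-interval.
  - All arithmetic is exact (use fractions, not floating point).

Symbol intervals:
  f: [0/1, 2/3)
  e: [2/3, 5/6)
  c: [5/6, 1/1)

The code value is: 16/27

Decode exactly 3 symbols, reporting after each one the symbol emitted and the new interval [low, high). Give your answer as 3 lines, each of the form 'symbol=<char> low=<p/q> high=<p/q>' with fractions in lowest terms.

Answer: symbol=f low=0/1 high=2/3
symbol=c low=5/9 high=2/3
symbol=f low=5/9 high=17/27

Derivation:
Step 1: interval [0/1, 1/1), width = 1/1 - 0/1 = 1/1
  'f': [0/1 + 1/1*0/1, 0/1 + 1/1*2/3) = [0/1, 2/3) <- contains code 16/27
  'e': [0/1 + 1/1*2/3, 0/1 + 1/1*5/6) = [2/3, 5/6)
  'c': [0/1 + 1/1*5/6, 0/1 + 1/1*1/1) = [5/6, 1/1)
  emit 'f', narrow to [0/1, 2/3)
Step 2: interval [0/1, 2/3), width = 2/3 - 0/1 = 2/3
  'f': [0/1 + 2/3*0/1, 0/1 + 2/3*2/3) = [0/1, 4/9)
  'e': [0/1 + 2/3*2/3, 0/1 + 2/3*5/6) = [4/9, 5/9)
  'c': [0/1 + 2/3*5/6, 0/1 + 2/3*1/1) = [5/9, 2/3) <- contains code 16/27
  emit 'c', narrow to [5/9, 2/3)
Step 3: interval [5/9, 2/3), width = 2/3 - 5/9 = 1/9
  'f': [5/9 + 1/9*0/1, 5/9 + 1/9*2/3) = [5/9, 17/27) <- contains code 16/27
  'e': [5/9 + 1/9*2/3, 5/9 + 1/9*5/6) = [17/27, 35/54)
  'c': [5/9 + 1/9*5/6, 5/9 + 1/9*1/1) = [35/54, 2/3)
  emit 'f', narrow to [5/9, 17/27)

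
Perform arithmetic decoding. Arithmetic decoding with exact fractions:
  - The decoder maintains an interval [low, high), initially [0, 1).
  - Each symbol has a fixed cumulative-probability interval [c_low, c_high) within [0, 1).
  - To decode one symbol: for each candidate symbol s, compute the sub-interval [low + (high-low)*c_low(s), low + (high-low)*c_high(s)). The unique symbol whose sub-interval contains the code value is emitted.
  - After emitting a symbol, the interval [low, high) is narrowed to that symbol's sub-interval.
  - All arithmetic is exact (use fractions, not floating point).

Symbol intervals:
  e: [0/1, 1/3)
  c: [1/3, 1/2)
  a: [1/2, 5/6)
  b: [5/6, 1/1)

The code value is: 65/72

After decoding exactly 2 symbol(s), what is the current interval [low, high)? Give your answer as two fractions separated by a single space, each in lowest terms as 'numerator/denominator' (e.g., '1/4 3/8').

Step 1: interval [0/1, 1/1), width = 1/1 - 0/1 = 1/1
  'e': [0/1 + 1/1*0/1, 0/1 + 1/1*1/3) = [0/1, 1/3)
  'c': [0/1 + 1/1*1/3, 0/1 + 1/1*1/2) = [1/3, 1/2)
  'a': [0/1 + 1/1*1/2, 0/1 + 1/1*5/6) = [1/2, 5/6)
  'b': [0/1 + 1/1*5/6, 0/1 + 1/1*1/1) = [5/6, 1/1) <- contains code 65/72
  emit 'b', narrow to [5/6, 1/1)
Step 2: interval [5/6, 1/1), width = 1/1 - 5/6 = 1/6
  'e': [5/6 + 1/6*0/1, 5/6 + 1/6*1/3) = [5/6, 8/9)
  'c': [5/6 + 1/6*1/3, 5/6 + 1/6*1/2) = [8/9, 11/12) <- contains code 65/72
  'a': [5/6 + 1/6*1/2, 5/6 + 1/6*5/6) = [11/12, 35/36)
  'b': [5/6 + 1/6*5/6, 5/6 + 1/6*1/1) = [35/36, 1/1)
  emit 'c', narrow to [8/9, 11/12)

Answer: 8/9 11/12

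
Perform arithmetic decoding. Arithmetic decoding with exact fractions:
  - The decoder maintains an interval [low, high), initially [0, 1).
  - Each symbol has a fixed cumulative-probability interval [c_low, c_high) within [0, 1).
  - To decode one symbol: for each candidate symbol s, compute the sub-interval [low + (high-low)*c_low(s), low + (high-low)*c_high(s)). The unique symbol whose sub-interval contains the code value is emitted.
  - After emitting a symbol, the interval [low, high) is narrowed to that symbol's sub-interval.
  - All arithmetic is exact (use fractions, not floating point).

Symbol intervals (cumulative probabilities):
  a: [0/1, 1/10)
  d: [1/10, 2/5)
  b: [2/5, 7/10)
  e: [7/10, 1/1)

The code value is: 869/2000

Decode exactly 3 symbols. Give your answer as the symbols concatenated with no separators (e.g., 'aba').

Step 1: interval [0/1, 1/1), width = 1/1 - 0/1 = 1/1
  'a': [0/1 + 1/1*0/1, 0/1 + 1/1*1/10) = [0/1, 1/10)
  'd': [0/1 + 1/1*1/10, 0/1 + 1/1*2/5) = [1/10, 2/5)
  'b': [0/1 + 1/1*2/5, 0/1 + 1/1*7/10) = [2/5, 7/10) <- contains code 869/2000
  'e': [0/1 + 1/1*7/10, 0/1 + 1/1*1/1) = [7/10, 1/1)
  emit 'b', narrow to [2/5, 7/10)
Step 2: interval [2/5, 7/10), width = 7/10 - 2/5 = 3/10
  'a': [2/5 + 3/10*0/1, 2/5 + 3/10*1/10) = [2/5, 43/100)
  'd': [2/5 + 3/10*1/10, 2/5 + 3/10*2/5) = [43/100, 13/25) <- contains code 869/2000
  'b': [2/5 + 3/10*2/5, 2/5 + 3/10*7/10) = [13/25, 61/100)
  'e': [2/5 + 3/10*7/10, 2/5 + 3/10*1/1) = [61/100, 7/10)
  emit 'd', narrow to [43/100, 13/25)
Step 3: interval [43/100, 13/25), width = 13/25 - 43/100 = 9/100
  'a': [43/100 + 9/100*0/1, 43/100 + 9/100*1/10) = [43/100, 439/1000) <- contains code 869/2000
  'd': [43/100 + 9/100*1/10, 43/100 + 9/100*2/5) = [439/1000, 233/500)
  'b': [43/100 + 9/100*2/5, 43/100 + 9/100*7/10) = [233/500, 493/1000)
  'e': [43/100 + 9/100*7/10, 43/100 + 9/100*1/1) = [493/1000, 13/25)
  emit 'a', narrow to [43/100, 439/1000)

Answer: bda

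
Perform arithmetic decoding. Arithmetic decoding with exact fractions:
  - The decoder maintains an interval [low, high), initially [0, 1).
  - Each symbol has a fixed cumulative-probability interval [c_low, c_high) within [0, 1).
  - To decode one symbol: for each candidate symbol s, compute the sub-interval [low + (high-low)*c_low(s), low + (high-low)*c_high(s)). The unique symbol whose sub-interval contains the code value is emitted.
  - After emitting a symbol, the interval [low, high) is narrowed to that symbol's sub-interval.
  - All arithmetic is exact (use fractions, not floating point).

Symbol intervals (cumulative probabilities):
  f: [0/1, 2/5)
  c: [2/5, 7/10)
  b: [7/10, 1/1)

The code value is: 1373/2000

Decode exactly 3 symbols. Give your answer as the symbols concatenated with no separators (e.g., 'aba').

Answer: cbb

Derivation:
Step 1: interval [0/1, 1/1), width = 1/1 - 0/1 = 1/1
  'f': [0/1 + 1/1*0/1, 0/1 + 1/1*2/5) = [0/1, 2/5)
  'c': [0/1 + 1/1*2/5, 0/1 + 1/1*7/10) = [2/5, 7/10) <- contains code 1373/2000
  'b': [0/1 + 1/1*7/10, 0/1 + 1/1*1/1) = [7/10, 1/1)
  emit 'c', narrow to [2/5, 7/10)
Step 2: interval [2/5, 7/10), width = 7/10 - 2/5 = 3/10
  'f': [2/5 + 3/10*0/1, 2/5 + 3/10*2/5) = [2/5, 13/25)
  'c': [2/5 + 3/10*2/5, 2/5 + 3/10*7/10) = [13/25, 61/100)
  'b': [2/5 + 3/10*7/10, 2/5 + 3/10*1/1) = [61/100, 7/10) <- contains code 1373/2000
  emit 'b', narrow to [61/100, 7/10)
Step 3: interval [61/100, 7/10), width = 7/10 - 61/100 = 9/100
  'f': [61/100 + 9/100*0/1, 61/100 + 9/100*2/5) = [61/100, 323/500)
  'c': [61/100 + 9/100*2/5, 61/100 + 9/100*7/10) = [323/500, 673/1000)
  'b': [61/100 + 9/100*7/10, 61/100 + 9/100*1/1) = [673/1000, 7/10) <- contains code 1373/2000
  emit 'b', narrow to [673/1000, 7/10)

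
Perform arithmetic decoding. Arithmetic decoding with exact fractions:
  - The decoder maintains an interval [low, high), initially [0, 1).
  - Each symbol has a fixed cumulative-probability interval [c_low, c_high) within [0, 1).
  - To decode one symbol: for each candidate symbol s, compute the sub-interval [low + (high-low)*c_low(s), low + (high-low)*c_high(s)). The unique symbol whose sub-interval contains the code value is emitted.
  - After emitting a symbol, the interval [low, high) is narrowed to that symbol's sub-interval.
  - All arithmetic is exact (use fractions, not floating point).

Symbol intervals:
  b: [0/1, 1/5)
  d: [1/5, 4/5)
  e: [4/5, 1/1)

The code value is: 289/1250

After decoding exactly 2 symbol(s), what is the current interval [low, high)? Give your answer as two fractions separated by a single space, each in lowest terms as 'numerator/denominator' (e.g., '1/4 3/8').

Answer: 1/5 8/25

Derivation:
Step 1: interval [0/1, 1/1), width = 1/1 - 0/1 = 1/1
  'b': [0/1 + 1/1*0/1, 0/1 + 1/1*1/5) = [0/1, 1/5)
  'd': [0/1 + 1/1*1/5, 0/1 + 1/1*4/5) = [1/5, 4/5) <- contains code 289/1250
  'e': [0/1 + 1/1*4/5, 0/1 + 1/1*1/1) = [4/5, 1/1)
  emit 'd', narrow to [1/5, 4/5)
Step 2: interval [1/5, 4/5), width = 4/5 - 1/5 = 3/5
  'b': [1/5 + 3/5*0/1, 1/5 + 3/5*1/5) = [1/5, 8/25) <- contains code 289/1250
  'd': [1/5 + 3/5*1/5, 1/5 + 3/5*4/5) = [8/25, 17/25)
  'e': [1/5 + 3/5*4/5, 1/5 + 3/5*1/1) = [17/25, 4/5)
  emit 'b', narrow to [1/5, 8/25)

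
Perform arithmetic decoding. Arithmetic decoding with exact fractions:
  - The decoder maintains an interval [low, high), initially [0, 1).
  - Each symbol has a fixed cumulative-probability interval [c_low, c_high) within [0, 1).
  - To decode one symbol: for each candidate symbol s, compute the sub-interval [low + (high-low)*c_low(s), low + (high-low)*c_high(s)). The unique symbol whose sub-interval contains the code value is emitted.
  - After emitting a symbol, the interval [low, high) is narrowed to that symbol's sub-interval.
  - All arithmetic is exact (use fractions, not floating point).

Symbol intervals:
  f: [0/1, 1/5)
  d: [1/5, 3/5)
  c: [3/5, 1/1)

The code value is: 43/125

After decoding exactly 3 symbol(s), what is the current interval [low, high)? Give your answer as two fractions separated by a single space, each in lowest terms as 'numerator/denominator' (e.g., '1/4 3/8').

Answer: 39/125 47/125

Derivation:
Step 1: interval [0/1, 1/1), width = 1/1 - 0/1 = 1/1
  'f': [0/1 + 1/1*0/1, 0/1 + 1/1*1/5) = [0/1, 1/5)
  'd': [0/1 + 1/1*1/5, 0/1 + 1/1*3/5) = [1/5, 3/5) <- contains code 43/125
  'c': [0/1 + 1/1*3/5, 0/1 + 1/1*1/1) = [3/5, 1/1)
  emit 'd', narrow to [1/5, 3/5)
Step 2: interval [1/5, 3/5), width = 3/5 - 1/5 = 2/5
  'f': [1/5 + 2/5*0/1, 1/5 + 2/5*1/5) = [1/5, 7/25)
  'd': [1/5 + 2/5*1/5, 1/5 + 2/5*3/5) = [7/25, 11/25) <- contains code 43/125
  'c': [1/5 + 2/5*3/5, 1/5 + 2/5*1/1) = [11/25, 3/5)
  emit 'd', narrow to [7/25, 11/25)
Step 3: interval [7/25, 11/25), width = 11/25 - 7/25 = 4/25
  'f': [7/25 + 4/25*0/1, 7/25 + 4/25*1/5) = [7/25, 39/125)
  'd': [7/25 + 4/25*1/5, 7/25 + 4/25*3/5) = [39/125, 47/125) <- contains code 43/125
  'c': [7/25 + 4/25*3/5, 7/25 + 4/25*1/1) = [47/125, 11/25)
  emit 'd', narrow to [39/125, 47/125)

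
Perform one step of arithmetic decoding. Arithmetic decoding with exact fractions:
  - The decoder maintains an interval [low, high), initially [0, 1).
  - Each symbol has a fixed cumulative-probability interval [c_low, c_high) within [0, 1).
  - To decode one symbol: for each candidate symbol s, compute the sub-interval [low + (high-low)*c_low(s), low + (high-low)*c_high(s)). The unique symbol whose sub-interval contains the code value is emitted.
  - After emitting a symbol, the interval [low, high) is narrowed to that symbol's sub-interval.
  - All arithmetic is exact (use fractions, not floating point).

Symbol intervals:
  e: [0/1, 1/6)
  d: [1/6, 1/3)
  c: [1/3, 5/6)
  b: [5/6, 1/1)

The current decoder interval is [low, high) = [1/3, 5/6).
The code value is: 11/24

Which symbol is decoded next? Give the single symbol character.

Interval width = high − low = 5/6 − 1/3 = 1/2
Scaled code = (code − low) / width = (11/24 − 1/3) / 1/2 = 1/4
  e: [0/1, 1/6) 
  d: [1/6, 1/3) ← scaled code falls here ✓
  c: [1/3, 5/6) 
  b: [5/6, 1/1) 

Answer: d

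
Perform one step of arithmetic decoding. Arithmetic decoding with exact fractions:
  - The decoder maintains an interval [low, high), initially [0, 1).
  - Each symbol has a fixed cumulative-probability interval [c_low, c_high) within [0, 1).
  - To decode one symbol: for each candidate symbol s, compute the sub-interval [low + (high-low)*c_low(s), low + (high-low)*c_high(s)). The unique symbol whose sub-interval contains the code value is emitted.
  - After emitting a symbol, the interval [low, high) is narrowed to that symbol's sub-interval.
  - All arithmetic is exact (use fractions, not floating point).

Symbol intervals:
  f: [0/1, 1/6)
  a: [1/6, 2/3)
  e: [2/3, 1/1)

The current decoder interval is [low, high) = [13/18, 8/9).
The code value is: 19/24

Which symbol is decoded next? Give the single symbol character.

Answer: a

Derivation:
Interval width = high − low = 8/9 − 13/18 = 1/6
Scaled code = (code − low) / width = (19/24 − 13/18) / 1/6 = 5/12
  f: [0/1, 1/6) 
  a: [1/6, 2/3) ← scaled code falls here ✓
  e: [2/3, 1/1) 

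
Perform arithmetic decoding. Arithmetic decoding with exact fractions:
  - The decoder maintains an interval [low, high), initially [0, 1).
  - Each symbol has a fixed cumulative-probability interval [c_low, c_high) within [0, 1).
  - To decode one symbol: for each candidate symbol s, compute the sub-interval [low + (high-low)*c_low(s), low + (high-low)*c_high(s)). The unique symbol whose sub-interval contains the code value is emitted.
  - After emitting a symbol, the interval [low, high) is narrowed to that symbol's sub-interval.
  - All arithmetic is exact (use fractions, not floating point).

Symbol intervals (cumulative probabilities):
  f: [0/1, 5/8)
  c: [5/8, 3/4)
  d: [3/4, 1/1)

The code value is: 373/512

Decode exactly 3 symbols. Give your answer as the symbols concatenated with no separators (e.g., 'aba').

Answer: cdf

Derivation:
Step 1: interval [0/1, 1/1), width = 1/1 - 0/1 = 1/1
  'f': [0/1 + 1/1*0/1, 0/1 + 1/1*5/8) = [0/1, 5/8)
  'c': [0/1 + 1/1*5/8, 0/1 + 1/1*3/4) = [5/8, 3/4) <- contains code 373/512
  'd': [0/1 + 1/1*3/4, 0/1 + 1/1*1/1) = [3/4, 1/1)
  emit 'c', narrow to [5/8, 3/4)
Step 2: interval [5/8, 3/4), width = 3/4 - 5/8 = 1/8
  'f': [5/8 + 1/8*0/1, 5/8 + 1/8*5/8) = [5/8, 45/64)
  'c': [5/8 + 1/8*5/8, 5/8 + 1/8*3/4) = [45/64, 23/32)
  'd': [5/8 + 1/8*3/4, 5/8 + 1/8*1/1) = [23/32, 3/4) <- contains code 373/512
  emit 'd', narrow to [23/32, 3/4)
Step 3: interval [23/32, 3/4), width = 3/4 - 23/32 = 1/32
  'f': [23/32 + 1/32*0/1, 23/32 + 1/32*5/8) = [23/32, 189/256) <- contains code 373/512
  'c': [23/32 + 1/32*5/8, 23/32 + 1/32*3/4) = [189/256, 95/128)
  'd': [23/32 + 1/32*3/4, 23/32 + 1/32*1/1) = [95/128, 3/4)
  emit 'f', narrow to [23/32, 189/256)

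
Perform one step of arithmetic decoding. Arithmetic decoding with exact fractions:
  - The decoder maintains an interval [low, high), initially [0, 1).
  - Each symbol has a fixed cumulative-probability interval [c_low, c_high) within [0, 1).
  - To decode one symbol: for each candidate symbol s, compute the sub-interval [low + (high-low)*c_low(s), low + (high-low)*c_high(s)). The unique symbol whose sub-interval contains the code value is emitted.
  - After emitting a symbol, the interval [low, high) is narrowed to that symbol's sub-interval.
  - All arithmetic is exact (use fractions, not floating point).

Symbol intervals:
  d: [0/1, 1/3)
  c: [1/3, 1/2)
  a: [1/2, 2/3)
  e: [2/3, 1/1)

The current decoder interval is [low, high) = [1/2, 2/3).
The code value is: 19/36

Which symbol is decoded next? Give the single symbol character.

Interval width = high − low = 2/3 − 1/2 = 1/6
Scaled code = (code − low) / width = (19/36 − 1/2) / 1/6 = 1/6
  d: [0/1, 1/3) ← scaled code falls here ✓
  c: [1/3, 1/2) 
  a: [1/2, 2/3) 
  e: [2/3, 1/1) 

Answer: d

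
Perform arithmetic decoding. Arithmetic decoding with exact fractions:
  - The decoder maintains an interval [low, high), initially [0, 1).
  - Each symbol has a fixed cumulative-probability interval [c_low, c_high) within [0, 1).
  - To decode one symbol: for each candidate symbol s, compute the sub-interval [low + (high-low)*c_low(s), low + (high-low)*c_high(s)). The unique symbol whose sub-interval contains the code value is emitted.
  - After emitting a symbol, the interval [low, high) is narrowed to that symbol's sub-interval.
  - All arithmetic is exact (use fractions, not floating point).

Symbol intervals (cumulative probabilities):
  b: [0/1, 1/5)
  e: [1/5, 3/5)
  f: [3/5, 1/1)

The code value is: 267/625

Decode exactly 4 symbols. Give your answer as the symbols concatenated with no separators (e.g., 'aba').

Answer: eeff

Derivation:
Step 1: interval [0/1, 1/1), width = 1/1 - 0/1 = 1/1
  'b': [0/1 + 1/1*0/1, 0/1 + 1/1*1/5) = [0/1, 1/5)
  'e': [0/1 + 1/1*1/5, 0/1 + 1/1*3/5) = [1/5, 3/5) <- contains code 267/625
  'f': [0/1 + 1/1*3/5, 0/1 + 1/1*1/1) = [3/5, 1/1)
  emit 'e', narrow to [1/5, 3/5)
Step 2: interval [1/5, 3/5), width = 3/5 - 1/5 = 2/5
  'b': [1/5 + 2/5*0/1, 1/5 + 2/5*1/5) = [1/5, 7/25)
  'e': [1/5 + 2/5*1/5, 1/5 + 2/5*3/5) = [7/25, 11/25) <- contains code 267/625
  'f': [1/5 + 2/5*3/5, 1/5 + 2/5*1/1) = [11/25, 3/5)
  emit 'e', narrow to [7/25, 11/25)
Step 3: interval [7/25, 11/25), width = 11/25 - 7/25 = 4/25
  'b': [7/25 + 4/25*0/1, 7/25 + 4/25*1/5) = [7/25, 39/125)
  'e': [7/25 + 4/25*1/5, 7/25 + 4/25*3/5) = [39/125, 47/125)
  'f': [7/25 + 4/25*3/5, 7/25 + 4/25*1/1) = [47/125, 11/25) <- contains code 267/625
  emit 'f', narrow to [47/125, 11/25)
Step 4: interval [47/125, 11/25), width = 11/25 - 47/125 = 8/125
  'b': [47/125 + 8/125*0/1, 47/125 + 8/125*1/5) = [47/125, 243/625)
  'e': [47/125 + 8/125*1/5, 47/125 + 8/125*3/5) = [243/625, 259/625)
  'f': [47/125 + 8/125*3/5, 47/125 + 8/125*1/1) = [259/625, 11/25) <- contains code 267/625
  emit 'f', narrow to [259/625, 11/25)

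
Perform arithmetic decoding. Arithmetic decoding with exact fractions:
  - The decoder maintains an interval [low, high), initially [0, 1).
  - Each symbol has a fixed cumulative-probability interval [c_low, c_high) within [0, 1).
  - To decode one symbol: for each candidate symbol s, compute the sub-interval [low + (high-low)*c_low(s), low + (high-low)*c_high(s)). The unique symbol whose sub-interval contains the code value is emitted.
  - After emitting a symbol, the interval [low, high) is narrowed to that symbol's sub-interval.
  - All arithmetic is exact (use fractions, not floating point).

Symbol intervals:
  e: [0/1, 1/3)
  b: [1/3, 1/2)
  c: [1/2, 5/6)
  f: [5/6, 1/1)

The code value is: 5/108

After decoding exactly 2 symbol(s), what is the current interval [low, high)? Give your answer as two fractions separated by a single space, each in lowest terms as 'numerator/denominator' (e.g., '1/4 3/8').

Step 1: interval [0/1, 1/1), width = 1/1 - 0/1 = 1/1
  'e': [0/1 + 1/1*0/1, 0/1 + 1/1*1/3) = [0/1, 1/3) <- contains code 5/108
  'b': [0/1 + 1/1*1/3, 0/1 + 1/1*1/2) = [1/3, 1/2)
  'c': [0/1 + 1/1*1/2, 0/1 + 1/1*5/6) = [1/2, 5/6)
  'f': [0/1 + 1/1*5/6, 0/1 + 1/1*1/1) = [5/6, 1/1)
  emit 'e', narrow to [0/1, 1/3)
Step 2: interval [0/1, 1/3), width = 1/3 - 0/1 = 1/3
  'e': [0/1 + 1/3*0/1, 0/1 + 1/3*1/3) = [0/1, 1/9) <- contains code 5/108
  'b': [0/1 + 1/3*1/3, 0/1 + 1/3*1/2) = [1/9, 1/6)
  'c': [0/1 + 1/3*1/2, 0/1 + 1/3*5/6) = [1/6, 5/18)
  'f': [0/1 + 1/3*5/6, 0/1 + 1/3*1/1) = [5/18, 1/3)
  emit 'e', narrow to [0/1, 1/9)

Answer: 0/1 1/9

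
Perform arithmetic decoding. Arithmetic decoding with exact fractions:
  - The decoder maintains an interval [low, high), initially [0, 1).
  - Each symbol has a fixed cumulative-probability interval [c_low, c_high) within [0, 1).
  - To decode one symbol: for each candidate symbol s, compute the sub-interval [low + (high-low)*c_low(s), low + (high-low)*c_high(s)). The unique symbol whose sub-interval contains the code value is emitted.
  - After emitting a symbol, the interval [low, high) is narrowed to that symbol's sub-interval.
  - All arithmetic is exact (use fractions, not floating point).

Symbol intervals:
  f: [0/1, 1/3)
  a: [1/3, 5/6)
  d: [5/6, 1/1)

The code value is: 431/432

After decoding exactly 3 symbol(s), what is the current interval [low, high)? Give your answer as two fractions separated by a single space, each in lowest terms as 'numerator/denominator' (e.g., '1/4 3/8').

Answer: 215/216 1/1

Derivation:
Step 1: interval [0/1, 1/1), width = 1/1 - 0/1 = 1/1
  'f': [0/1 + 1/1*0/1, 0/1 + 1/1*1/3) = [0/1, 1/3)
  'a': [0/1 + 1/1*1/3, 0/1 + 1/1*5/6) = [1/3, 5/6)
  'd': [0/1 + 1/1*5/6, 0/1 + 1/1*1/1) = [5/6, 1/1) <- contains code 431/432
  emit 'd', narrow to [5/6, 1/1)
Step 2: interval [5/6, 1/1), width = 1/1 - 5/6 = 1/6
  'f': [5/6 + 1/6*0/1, 5/6 + 1/6*1/3) = [5/6, 8/9)
  'a': [5/6 + 1/6*1/3, 5/6 + 1/6*5/6) = [8/9, 35/36)
  'd': [5/6 + 1/6*5/6, 5/6 + 1/6*1/1) = [35/36, 1/1) <- contains code 431/432
  emit 'd', narrow to [35/36, 1/1)
Step 3: interval [35/36, 1/1), width = 1/1 - 35/36 = 1/36
  'f': [35/36 + 1/36*0/1, 35/36 + 1/36*1/3) = [35/36, 53/54)
  'a': [35/36 + 1/36*1/3, 35/36 + 1/36*5/6) = [53/54, 215/216)
  'd': [35/36 + 1/36*5/6, 35/36 + 1/36*1/1) = [215/216, 1/1) <- contains code 431/432
  emit 'd', narrow to [215/216, 1/1)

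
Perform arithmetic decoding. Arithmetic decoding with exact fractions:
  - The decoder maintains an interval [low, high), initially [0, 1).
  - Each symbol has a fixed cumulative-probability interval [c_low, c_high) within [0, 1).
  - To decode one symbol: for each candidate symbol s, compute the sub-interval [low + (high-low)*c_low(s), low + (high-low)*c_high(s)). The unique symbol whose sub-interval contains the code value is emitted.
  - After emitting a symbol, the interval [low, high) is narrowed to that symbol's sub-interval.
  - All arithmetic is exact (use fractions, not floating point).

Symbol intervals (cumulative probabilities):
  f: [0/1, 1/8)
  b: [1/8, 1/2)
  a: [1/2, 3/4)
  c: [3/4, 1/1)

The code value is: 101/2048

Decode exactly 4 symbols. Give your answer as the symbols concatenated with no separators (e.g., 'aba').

Answer: fbac

Derivation:
Step 1: interval [0/1, 1/1), width = 1/1 - 0/1 = 1/1
  'f': [0/1 + 1/1*0/1, 0/1 + 1/1*1/8) = [0/1, 1/8) <- contains code 101/2048
  'b': [0/1 + 1/1*1/8, 0/1 + 1/1*1/2) = [1/8, 1/2)
  'a': [0/1 + 1/1*1/2, 0/1 + 1/1*3/4) = [1/2, 3/4)
  'c': [0/1 + 1/1*3/4, 0/1 + 1/1*1/1) = [3/4, 1/1)
  emit 'f', narrow to [0/1, 1/8)
Step 2: interval [0/1, 1/8), width = 1/8 - 0/1 = 1/8
  'f': [0/1 + 1/8*0/1, 0/1 + 1/8*1/8) = [0/1, 1/64)
  'b': [0/1 + 1/8*1/8, 0/1 + 1/8*1/2) = [1/64, 1/16) <- contains code 101/2048
  'a': [0/1 + 1/8*1/2, 0/1 + 1/8*3/4) = [1/16, 3/32)
  'c': [0/1 + 1/8*3/4, 0/1 + 1/8*1/1) = [3/32, 1/8)
  emit 'b', narrow to [1/64, 1/16)
Step 3: interval [1/64, 1/16), width = 1/16 - 1/64 = 3/64
  'f': [1/64 + 3/64*0/1, 1/64 + 3/64*1/8) = [1/64, 11/512)
  'b': [1/64 + 3/64*1/8, 1/64 + 3/64*1/2) = [11/512, 5/128)
  'a': [1/64 + 3/64*1/2, 1/64 + 3/64*3/4) = [5/128, 13/256) <- contains code 101/2048
  'c': [1/64 + 3/64*3/4, 1/64 + 3/64*1/1) = [13/256, 1/16)
  emit 'a', narrow to [5/128, 13/256)
Step 4: interval [5/128, 13/256), width = 13/256 - 5/128 = 3/256
  'f': [5/128 + 3/256*0/1, 5/128 + 3/256*1/8) = [5/128, 83/2048)
  'b': [5/128 + 3/256*1/8, 5/128 + 3/256*1/2) = [83/2048, 23/512)
  'a': [5/128 + 3/256*1/2, 5/128 + 3/256*3/4) = [23/512, 49/1024)
  'c': [5/128 + 3/256*3/4, 5/128 + 3/256*1/1) = [49/1024, 13/256) <- contains code 101/2048
  emit 'c', narrow to [49/1024, 13/256)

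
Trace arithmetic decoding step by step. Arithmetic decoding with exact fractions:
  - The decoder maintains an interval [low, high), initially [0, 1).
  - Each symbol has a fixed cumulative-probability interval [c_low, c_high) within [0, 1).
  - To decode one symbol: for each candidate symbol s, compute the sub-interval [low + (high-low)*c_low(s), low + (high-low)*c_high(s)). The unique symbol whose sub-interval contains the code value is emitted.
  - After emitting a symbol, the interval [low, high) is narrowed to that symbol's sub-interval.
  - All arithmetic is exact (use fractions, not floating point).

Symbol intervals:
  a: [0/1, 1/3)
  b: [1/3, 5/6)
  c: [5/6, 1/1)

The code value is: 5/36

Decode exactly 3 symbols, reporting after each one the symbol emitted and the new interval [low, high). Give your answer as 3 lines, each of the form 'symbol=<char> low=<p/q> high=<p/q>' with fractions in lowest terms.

Step 1: interval [0/1, 1/1), width = 1/1 - 0/1 = 1/1
  'a': [0/1 + 1/1*0/1, 0/1 + 1/1*1/3) = [0/1, 1/3) <- contains code 5/36
  'b': [0/1 + 1/1*1/3, 0/1 + 1/1*5/6) = [1/3, 5/6)
  'c': [0/1 + 1/1*5/6, 0/1 + 1/1*1/1) = [5/6, 1/1)
  emit 'a', narrow to [0/1, 1/3)
Step 2: interval [0/1, 1/3), width = 1/3 - 0/1 = 1/3
  'a': [0/1 + 1/3*0/1, 0/1 + 1/3*1/3) = [0/1, 1/9)
  'b': [0/1 + 1/3*1/3, 0/1 + 1/3*5/6) = [1/9, 5/18) <- contains code 5/36
  'c': [0/1 + 1/3*5/6, 0/1 + 1/3*1/1) = [5/18, 1/3)
  emit 'b', narrow to [1/9, 5/18)
Step 3: interval [1/9, 5/18), width = 5/18 - 1/9 = 1/6
  'a': [1/9 + 1/6*0/1, 1/9 + 1/6*1/3) = [1/9, 1/6) <- contains code 5/36
  'b': [1/9 + 1/6*1/3, 1/9 + 1/6*5/6) = [1/6, 1/4)
  'c': [1/9 + 1/6*5/6, 1/9 + 1/6*1/1) = [1/4, 5/18)
  emit 'a', narrow to [1/9, 1/6)

Answer: symbol=a low=0/1 high=1/3
symbol=b low=1/9 high=5/18
symbol=a low=1/9 high=1/6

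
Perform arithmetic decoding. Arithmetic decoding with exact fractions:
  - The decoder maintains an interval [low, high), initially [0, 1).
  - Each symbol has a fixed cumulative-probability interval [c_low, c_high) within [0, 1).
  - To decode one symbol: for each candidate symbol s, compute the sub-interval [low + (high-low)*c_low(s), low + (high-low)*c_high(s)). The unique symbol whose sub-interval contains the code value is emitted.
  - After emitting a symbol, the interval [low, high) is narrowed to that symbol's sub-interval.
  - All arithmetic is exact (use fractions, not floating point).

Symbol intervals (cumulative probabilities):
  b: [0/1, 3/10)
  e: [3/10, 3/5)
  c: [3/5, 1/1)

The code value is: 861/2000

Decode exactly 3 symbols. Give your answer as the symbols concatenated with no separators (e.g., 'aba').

Step 1: interval [0/1, 1/1), width = 1/1 - 0/1 = 1/1
  'b': [0/1 + 1/1*0/1, 0/1 + 1/1*3/10) = [0/1, 3/10)
  'e': [0/1 + 1/1*3/10, 0/1 + 1/1*3/5) = [3/10, 3/5) <- contains code 861/2000
  'c': [0/1 + 1/1*3/5, 0/1 + 1/1*1/1) = [3/5, 1/1)
  emit 'e', narrow to [3/10, 3/5)
Step 2: interval [3/10, 3/5), width = 3/5 - 3/10 = 3/10
  'b': [3/10 + 3/10*0/1, 3/10 + 3/10*3/10) = [3/10, 39/100)
  'e': [3/10 + 3/10*3/10, 3/10 + 3/10*3/5) = [39/100, 12/25) <- contains code 861/2000
  'c': [3/10 + 3/10*3/5, 3/10 + 3/10*1/1) = [12/25, 3/5)
  emit 'e', narrow to [39/100, 12/25)
Step 3: interval [39/100, 12/25), width = 12/25 - 39/100 = 9/100
  'b': [39/100 + 9/100*0/1, 39/100 + 9/100*3/10) = [39/100, 417/1000)
  'e': [39/100 + 9/100*3/10, 39/100 + 9/100*3/5) = [417/1000, 111/250) <- contains code 861/2000
  'c': [39/100 + 9/100*3/5, 39/100 + 9/100*1/1) = [111/250, 12/25)
  emit 'e', narrow to [417/1000, 111/250)

Answer: eee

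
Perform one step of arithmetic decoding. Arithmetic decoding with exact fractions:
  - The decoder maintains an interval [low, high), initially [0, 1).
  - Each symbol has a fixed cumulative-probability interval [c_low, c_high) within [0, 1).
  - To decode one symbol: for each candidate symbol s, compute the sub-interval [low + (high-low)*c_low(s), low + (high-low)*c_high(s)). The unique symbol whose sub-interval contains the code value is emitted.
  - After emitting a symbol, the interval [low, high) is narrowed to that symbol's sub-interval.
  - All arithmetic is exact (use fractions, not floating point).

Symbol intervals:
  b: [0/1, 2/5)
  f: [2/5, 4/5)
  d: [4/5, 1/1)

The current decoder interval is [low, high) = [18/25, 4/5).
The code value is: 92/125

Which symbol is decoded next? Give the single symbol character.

Interval width = high − low = 4/5 − 18/25 = 2/25
Scaled code = (code − low) / width = (92/125 − 18/25) / 2/25 = 1/5
  b: [0/1, 2/5) ← scaled code falls here ✓
  f: [2/5, 4/5) 
  d: [4/5, 1/1) 

Answer: b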